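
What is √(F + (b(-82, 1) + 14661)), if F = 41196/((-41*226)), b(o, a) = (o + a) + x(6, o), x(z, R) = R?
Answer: 2*√77774907647/4633 ≈ 120.39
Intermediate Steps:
b(o, a) = a + 2*o (b(o, a) = (o + a) + o = (a + o) + o = a + 2*o)
F = -20598/4633 (F = 41196/(-9266) = 41196*(-1/9266) = -20598/4633 ≈ -4.4459)
√(F + (b(-82, 1) + 14661)) = √(-20598/4633 + ((1 + 2*(-82)) + 14661)) = √(-20598/4633 + ((1 - 164) + 14661)) = √(-20598/4633 + (-163 + 14661)) = √(-20598/4633 + 14498) = √(67148636/4633) = 2*√77774907647/4633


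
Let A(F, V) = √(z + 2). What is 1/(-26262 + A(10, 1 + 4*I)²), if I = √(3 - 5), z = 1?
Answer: -1/26259 ≈ -3.8082e-5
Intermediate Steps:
I = I*√2 (I = √(-2) = I*√2 ≈ 1.4142*I)
A(F, V) = √3 (A(F, V) = √(1 + 2) = √3)
1/(-26262 + A(10, 1 + 4*I)²) = 1/(-26262 + (√3)²) = 1/(-26262 + 3) = 1/(-26259) = -1/26259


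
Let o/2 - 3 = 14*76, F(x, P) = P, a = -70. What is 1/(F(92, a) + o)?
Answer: 1/2064 ≈ 0.00048450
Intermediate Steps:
o = 2134 (o = 6 + 2*(14*76) = 6 + 2*1064 = 6 + 2128 = 2134)
1/(F(92, a) + o) = 1/(-70 + 2134) = 1/2064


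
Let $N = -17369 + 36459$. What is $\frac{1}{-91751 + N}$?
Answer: $- \frac{1}{72661} \approx -1.3763 \cdot 10^{-5}$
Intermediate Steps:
$N = 19090$
$\frac{1}{-91751 + N} = \frac{1}{-91751 + 19090} = \frac{1}{-72661} = - \frac{1}{72661}$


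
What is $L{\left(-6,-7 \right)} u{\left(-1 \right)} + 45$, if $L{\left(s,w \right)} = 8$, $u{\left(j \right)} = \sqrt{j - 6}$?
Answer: $45 + 8 i \sqrt{7} \approx 45.0 + 21.166 i$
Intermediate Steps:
$u{\left(j \right)} = \sqrt{-6 + j}$
$L{\left(-6,-7 \right)} u{\left(-1 \right)} + 45 = 8 \sqrt{-6 - 1} + 45 = 8 \sqrt{-7} + 45 = 8 i \sqrt{7} + 45 = 45 + 8 i \sqrt{7}$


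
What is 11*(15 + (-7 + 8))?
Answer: 176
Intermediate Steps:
11*(15 + (-7 + 8)) = 11*(15 + 1) = 11*16 = 176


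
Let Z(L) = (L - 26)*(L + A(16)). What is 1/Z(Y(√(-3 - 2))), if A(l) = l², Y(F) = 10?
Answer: -1/4256 ≈ -0.00023496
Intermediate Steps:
Z(L) = (-26 + L)*(256 + L) (Z(L) = (L - 26)*(L + 16²) = (-26 + L)*(L + 256) = (-26 + L)*(256 + L))
1/Z(Y(√(-3 - 2))) = 1/(-6656 + 10² + 230*10) = 1/(-6656 + 100 + 2300) = 1/(-4256) = -1/4256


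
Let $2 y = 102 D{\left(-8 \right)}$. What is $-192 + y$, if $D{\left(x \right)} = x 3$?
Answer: $-1416$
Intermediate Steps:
$D{\left(x \right)} = 3 x$
$y = -1224$ ($y = \frac{102 \cdot 3 \left(-8\right)}{2} = \frac{102 \left(-24\right)}{2} = \frac{1}{2} \left(-2448\right) = -1224$)
$-192 + y = -192 - 1224 = -1416$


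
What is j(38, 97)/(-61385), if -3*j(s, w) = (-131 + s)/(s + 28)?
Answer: -31/4051410 ≈ -7.6517e-6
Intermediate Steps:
j(s, w) = -(-131 + s)/(3*(28 + s)) (j(s, w) = -(-131 + s)/(3*(s + 28)) = -(-131 + s)/(3*(28 + s)))
j(38, 97)/(-61385) = ((131 - 1*38)/(3*(28 + 38)))/(-61385) = ((⅓)*(131 - 38)/66)*(-1/61385) = ((⅓)*(1/66)*93)*(-1/61385) = (31/66)*(-1/61385) = -31/4051410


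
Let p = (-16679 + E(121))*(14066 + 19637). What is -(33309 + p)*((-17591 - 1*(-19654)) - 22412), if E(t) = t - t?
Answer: -11438153120772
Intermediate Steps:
E(t) = 0
p = -562132337 (p = (-16679 + 0)*(14066 + 19637) = -16679*33703 = -562132337)
-(33309 + p)*((-17591 - 1*(-19654)) - 22412) = -(33309 - 562132337)*((-17591 - 1*(-19654)) - 22412) = -(-562099028)*((-17591 + 19654) - 22412) = -(-562099028)*(2063 - 22412) = -(-562099028)*(-20349) = -1*11438153120772 = -11438153120772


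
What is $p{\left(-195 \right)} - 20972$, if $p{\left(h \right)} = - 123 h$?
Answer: $3013$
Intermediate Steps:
$p{\left(-195 \right)} - 20972 = \left(-123\right) \left(-195\right) - 20972 = 23985 - 20972 = 3013$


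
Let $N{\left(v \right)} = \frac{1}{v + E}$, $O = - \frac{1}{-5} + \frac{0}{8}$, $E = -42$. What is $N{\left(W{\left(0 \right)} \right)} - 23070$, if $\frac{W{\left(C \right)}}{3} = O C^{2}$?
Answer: $- \frac{968941}{42} \approx -23070.0$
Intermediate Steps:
$O = \frac{1}{5}$ ($O = \left(-1\right) \left(- \frac{1}{5}\right) + 0 \cdot \frac{1}{8} = \frac{1}{5} + 0 = \frac{1}{5} \approx 0.2$)
$W{\left(C \right)} = \frac{3 C^{2}}{5}$ ($W{\left(C \right)} = 3 \frac{C^{2}}{5} = \frac{3 C^{2}}{5}$)
$N{\left(v \right)} = \frac{1}{-42 + v}$ ($N{\left(v \right)} = \frac{1}{v - 42} = \frac{1}{-42 + v}$)
$N{\left(W{\left(0 \right)} \right)} - 23070 = \frac{1}{-42 + \frac{3 \cdot 0^{2}}{5}} - 23070 = \frac{1}{-42 + \frac{3}{5} \cdot 0} - 23070 = \frac{1}{-42 + 0} - 23070 = \frac{1}{-42} - 23070 = - \frac{1}{42} - 23070 = - \frac{968941}{42}$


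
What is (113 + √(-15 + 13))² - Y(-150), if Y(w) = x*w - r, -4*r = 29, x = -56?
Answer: 17439/4 + 226*I*√2 ≈ 4359.8 + 319.61*I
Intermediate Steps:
r = -29/4 (r = -¼*29 = -29/4 ≈ -7.2500)
Y(w) = 29/4 - 56*w (Y(w) = -56*w - 1*(-29/4) = -56*w + 29/4 = 29/4 - 56*w)
(113 + √(-15 + 13))² - Y(-150) = (113 + √(-15 + 13))² - (29/4 - 56*(-150)) = (113 + √(-2))² - (29/4 + 8400) = (113 + I*√2)² - 1*33629/4 = (113 + I*√2)² - 33629/4 = -33629/4 + (113 + I*√2)²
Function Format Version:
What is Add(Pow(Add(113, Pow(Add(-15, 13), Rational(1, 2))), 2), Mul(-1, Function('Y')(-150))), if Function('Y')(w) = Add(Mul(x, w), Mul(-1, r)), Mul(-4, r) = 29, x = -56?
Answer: Add(Rational(17439, 4), Mul(226, I, Pow(2, Rational(1, 2)))) ≈ Add(4359.8, Mul(319.61, I))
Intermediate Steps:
r = Rational(-29, 4) (r = Mul(Rational(-1, 4), 29) = Rational(-29, 4) ≈ -7.2500)
Function('Y')(w) = Add(Rational(29, 4), Mul(-56, w)) (Function('Y')(w) = Add(Mul(-56, w), Mul(-1, Rational(-29, 4))) = Add(Mul(-56, w), Rational(29, 4)) = Add(Rational(29, 4), Mul(-56, w)))
Add(Pow(Add(113, Pow(Add(-15, 13), Rational(1, 2))), 2), Mul(-1, Function('Y')(-150))) = Add(Pow(Add(113, Pow(Add(-15, 13), Rational(1, 2))), 2), Mul(-1, Add(Rational(29, 4), Mul(-56, -150)))) = Add(Pow(Add(113, Pow(-2, Rational(1, 2))), 2), Mul(-1, Add(Rational(29, 4), 8400))) = Add(Pow(Add(113, Mul(I, Pow(2, Rational(1, 2)))), 2), Mul(-1, Rational(33629, 4))) = Add(Pow(Add(113, Mul(I, Pow(2, Rational(1, 2)))), 2), Rational(-33629, 4)) = Add(Rational(-33629, 4), Pow(Add(113, Mul(I, Pow(2, Rational(1, 2)))), 2))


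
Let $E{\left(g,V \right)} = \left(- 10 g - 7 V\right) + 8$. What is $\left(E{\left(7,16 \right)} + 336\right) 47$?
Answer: $7614$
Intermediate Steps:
$E{\left(g,V \right)} = 8 - 10 g - 7 V$
$\left(E{\left(7,16 \right)} + 336\right) 47 = \left(\left(8 - 70 - 112\right) + 336\right) 47 = \left(-174 + 336\right) 47 = 162 \cdot 47 = 7614$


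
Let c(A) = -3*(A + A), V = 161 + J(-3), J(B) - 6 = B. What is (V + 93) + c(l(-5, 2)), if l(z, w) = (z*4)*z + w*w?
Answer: -367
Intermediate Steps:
J(B) = 6 + B
l(z, w) = w² + 4*z² (l(z, w) = (4*z)*z + w² = 4*z² + w² = w² + 4*z²)
V = 164 (V = 161 + (6 - 3) = 161 + 3 = 164)
c(A) = -6*A
(V + 93) + c(l(-5, 2)) = (164 + 93) - 6*(2² + 4*(-5)²) = 257 - 6*(4 + 4*25) = 257 - 6*(4 + 100) = 257 - 6*104 = 257 - 624 = -367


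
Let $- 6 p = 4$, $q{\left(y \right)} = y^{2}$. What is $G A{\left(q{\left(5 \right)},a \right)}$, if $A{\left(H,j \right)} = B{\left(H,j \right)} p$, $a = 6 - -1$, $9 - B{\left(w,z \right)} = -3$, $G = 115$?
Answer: $-920$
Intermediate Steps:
$B{\left(w,z \right)} = 12$ ($B{\left(w,z \right)} = 9 - -3 = 9 + 3 = 12$)
$a = 7$ ($a = 6 + 1 = 7$)
$p = - \frac{2}{3}$ ($p = \left(- \frac{1}{6}\right) 4 = - \frac{2}{3} \approx -0.66667$)
$A{\left(H,j \right)} = -8$ ($A{\left(H,j \right)} = 12 \left(- \frac{2}{3}\right) = -8$)
$G A{\left(q{\left(5 \right)},a \right)} = 115 \left(-8\right) = -920$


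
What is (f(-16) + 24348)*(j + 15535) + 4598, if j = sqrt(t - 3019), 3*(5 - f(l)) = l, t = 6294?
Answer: 1135233919/3 + 365375*sqrt(131)/3 ≈ 3.7981e+8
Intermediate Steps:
f(l) = 5 - l/3
j = 5*sqrt(131) (j = sqrt(6294 - 3019) = sqrt(3275) = 5*sqrt(131) ≈ 57.228)
(f(-16) + 24348)*(j + 15535) + 4598 = ((5 - 1/3*(-16)) + 24348)*(5*sqrt(131) + 15535) + 4598 = ((5 + 16/3) + 24348)*(15535 + 5*sqrt(131)) + 4598 = (31/3 + 24348)*(15535 + 5*sqrt(131)) + 4598 = 73075*(15535 + 5*sqrt(131))/3 + 4598 = (1135220125/3 + 365375*sqrt(131)/3) + 4598 = 1135233919/3 + 365375*sqrt(131)/3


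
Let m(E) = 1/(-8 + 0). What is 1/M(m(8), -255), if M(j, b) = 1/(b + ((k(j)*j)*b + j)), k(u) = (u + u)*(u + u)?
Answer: -32401/128 ≈ -253.13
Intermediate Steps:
m(E) = -⅛ (m(E) = 1/(-8) = -⅛)
k(u) = 4*u² (k(u) = (2*u)*(2*u) = 4*u²)
M(j, b) = 1/(b + j + 4*b*j³) (M(j, b) = 1/(b + (((4*j²)*j)*b + j)) = 1/(b + ((4*j³)*b + j)) = 1/(b + (4*b*j³ + j)) = 1/(b + (j + 4*b*j³)) = 1/(b + j + 4*b*j³))
1/M(m(8), -255) = 1/(1/(-255 - ⅛ + 4*(-255)*(-⅛)³)) = 1/(1/(-255 - ⅛ + 4*(-255)*(-1/512))) = 1/(1/(-255 - ⅛ + 255/128)) = 1/(1/(-32401/128)) = 1/(-128/32401) = -32401/128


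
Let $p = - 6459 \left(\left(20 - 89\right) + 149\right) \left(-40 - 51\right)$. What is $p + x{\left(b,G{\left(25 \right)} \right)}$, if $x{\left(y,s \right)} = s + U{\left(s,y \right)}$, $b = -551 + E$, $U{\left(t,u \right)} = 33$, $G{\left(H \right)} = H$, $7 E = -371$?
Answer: $47021578$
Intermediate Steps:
$E = -53$ ($E = \frac{1}{7} \left(-371\right) = -53$)
$p = 47021520$ ($p = - 6459 \left(-69 + 149\right) \left(-91\right) = - 6459 \cdot 80 \left(-91\right) = \left(-6459\right) \left(-7280\right) = 47021520$)
$b = -604$ ($b = -551 - 53 = -604$)
$x{\left(y,s \right)} = 33 + s$ ($x{\left(y,s \right)} = s + 33 = 33 + s$)
$p + x{\left(b,G{\left(25 \right)} \right)} = 47021520 + \left(33 + 25\right) = 47021520 + 58 = 47021578$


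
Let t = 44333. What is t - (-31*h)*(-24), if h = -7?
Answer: 49541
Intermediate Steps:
t - (-31*h)*(-24) = 44333 - (-31*(-7))*(-24) = 44333 - 217*(-24) = 44333 - 1*(-5208) = 44333 + 5208 = 49541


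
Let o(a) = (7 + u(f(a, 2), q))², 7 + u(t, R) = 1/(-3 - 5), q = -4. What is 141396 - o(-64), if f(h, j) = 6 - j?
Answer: 9049343/64 ≈ 1.4140e+5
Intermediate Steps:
u(t, R) = -57/8 (u(t, R) = -7 + 1/(-3 - 5) = -7 + 1/(-8) = -7 - ⅛ = -57/8)
o(a) = 1/64 (o(a) = (7 - 57/8)² = (-⅛)² = 1/64)
141396 - o(-64) = 141396 - 1*1/64 = 141396 - 1/64 = 9049343/64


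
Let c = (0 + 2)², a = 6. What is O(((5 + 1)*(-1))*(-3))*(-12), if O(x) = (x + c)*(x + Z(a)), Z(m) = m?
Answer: -6336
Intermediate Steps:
c = 4 (c = 2² = 4)
O(x) = (4 + x)*(6 + x) (O(x) = (x + 4)*(x + 6) = (4 + x)*(6 + x))
O(((5 + 1)*(-1))*(-3))*(-12) = (24 + (((5 + 1)*(-1))*(-3))² + 10*(((5 + 1)*(-1))*(-3)))*(-12) = (24 + ((6*(-1))*(-3))² + 10*((6*(-1))*(-3)))*(-12) = (24 + (-6*(-3))² + 10*(-6*(-3)))*(-12) = (24 + 18² + 10*18)*(-12) = (24 + 324 + 180)*(-12) = 528*(-12) = -6336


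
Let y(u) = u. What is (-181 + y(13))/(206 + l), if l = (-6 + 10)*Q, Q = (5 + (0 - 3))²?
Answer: -28/37 ≈ -0.75676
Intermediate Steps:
Q = 4 (Q = (5 - 3)² = 2² = 4)
l = 16 (l = (-6 + 10)*4 = 4*4 = 16)
(-181 + y(13))/(206 + l) = (-181 + 13)/(206 + 16) = -168/222 = -168*1/222 = -28/37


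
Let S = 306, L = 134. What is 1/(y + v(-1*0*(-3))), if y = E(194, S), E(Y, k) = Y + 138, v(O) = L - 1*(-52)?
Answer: 1/518 ≈ 0.0019305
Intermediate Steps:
v(O) = 186 (v(O) = 134 - 1*(-52) = 134 + 52 = 186)
E(Y, k) = 138 + Y
y = 332 (y = 138 + 194 = 332)
1/(y + v(-1*0*(-3))) = 1/(332 + 186) = 1/518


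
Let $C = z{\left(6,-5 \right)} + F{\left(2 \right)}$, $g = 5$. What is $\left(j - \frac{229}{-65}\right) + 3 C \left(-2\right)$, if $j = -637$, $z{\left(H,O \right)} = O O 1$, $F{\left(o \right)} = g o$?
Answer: $- \frac{54826}{65} \approx -843.48$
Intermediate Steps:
$F{\left(o \right)} = 5 o$
$z{\left(H,O \right)} = O^{2}$ ($z{\left(H,O \right)} = O^{2} \cdot 1 = O^{2}$)
$C = 35$ ($C = \left(-5\right)^{2} + 5 \cdot 2 = 25 + 10 = 35$)
$\left(j - \frac{229}{-65}\right) + 3 C \left(-2\right) = \left(-637 - \frac{229}{-65}\right) + 3 \cdot 35 \left(-2\right) = \left(-637 - - \frac{229}{65}\right) + 105 \left(-2\right) = \left(-637 + \frac{229}{65}\right) - 210 = - \frac{41176}{65} - 210 = - \frac{54826}{65}$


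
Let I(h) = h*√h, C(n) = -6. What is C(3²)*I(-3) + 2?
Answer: 2 + 18*I*√3 ≈ 2.0 + 31.177*I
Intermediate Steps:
I(h) = h^(3/2)
C(3²)*I(-3) + 2 = -(-18)*I*√3 + 2 = 18*I*√3 + 2 = 2 + 18*I*√3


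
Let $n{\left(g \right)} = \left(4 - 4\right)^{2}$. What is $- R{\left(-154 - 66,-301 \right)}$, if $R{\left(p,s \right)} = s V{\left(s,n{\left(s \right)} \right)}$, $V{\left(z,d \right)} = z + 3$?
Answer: $-89698$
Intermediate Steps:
$n{\left(g \right)} = 0$ ($n{\left(g \right)} = 0^{2} = 0$)
$V{\left(z,d \right)} = 3 + z$
$R{\left(p,s \right)} = s \left(3 + s\right)$
$- R{\left(-154 - 66,-301 \right)} = - \left(-301\right) \left(3 - 301\right) = - \left(-301\right) \left(-298\right) = \left(-1\right) 89698 = -89698$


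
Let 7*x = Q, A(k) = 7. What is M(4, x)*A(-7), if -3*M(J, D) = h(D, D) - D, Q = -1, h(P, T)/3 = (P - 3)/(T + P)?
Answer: -232/3 ≈ -77.333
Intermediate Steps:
h(P, T) = 3*(-3 + P)/(P + T) (h(P, T) = 3*((P - 3)/(T + P)) = 3*((-3 + P)/(P + T)) = 3*(-3 + P)/(P + T))
x = -1/7 (x = (1/7)*(-1) = -1/7 ≈ -0.14286)
M(J, D) = D/3 - (-3 + D)/(2*D) (M(J, D) = -(3*(-3 + D)/(D + D) - D)/3 = -(3*(-3 + D)/((2*D)) - D)/3 = -(3*(1/(2*D))*(-3 + D) - D)/3 = -(3*(-3 + D)/(2*D) - D)/3 = -(-D + 3*(-3 + D)/(2*D))/3 = D/3 - (-3 + D)/(2*D))
M(4, x)*A(-7) = (-1/2 + (1/3)*(-1/7) + 3/(2*(-1/7)))*7 = (-1/2 - 1/21 + (3/2)*(-7))*7 = (-1/2 - 1/21 - 21/2)*7 = -232/21*7 = -232/3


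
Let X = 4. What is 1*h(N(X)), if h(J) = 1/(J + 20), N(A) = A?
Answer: 1/24 ≈ 0.041667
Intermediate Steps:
h(J) = 1/(20 + J)
1*h(N(X)) = 1/(20 + 4) = 1/24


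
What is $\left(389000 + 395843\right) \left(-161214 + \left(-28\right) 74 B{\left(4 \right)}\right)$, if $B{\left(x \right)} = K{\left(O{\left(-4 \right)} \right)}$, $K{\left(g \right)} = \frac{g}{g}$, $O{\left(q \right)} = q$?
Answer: $-128153874098$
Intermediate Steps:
$K{\left(g \right)} = 1$
$B{\left(x \right)} = 1$
$\left(389000 + 395843\right) \left(-161214 + \left(-28\right) 74 B{\left(4 \right)}\right) = \left(389000 + 395843\right) \left(-161214 + \left(-28\right) 74 \cdot 1\right) = 784843 \left(-161214 - 2072\right) = 784843 \left(-163286\right) = -128153874098$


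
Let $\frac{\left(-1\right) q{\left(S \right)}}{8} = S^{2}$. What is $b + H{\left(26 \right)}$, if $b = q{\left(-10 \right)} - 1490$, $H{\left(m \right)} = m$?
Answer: $-2264$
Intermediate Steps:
$q{\left(S \right)} = - 8 S^{2}$
$b = -2290$ ($b = - 8 \left(-10\right)^{2} - 1490 = \left(-8\right) 100 - 1490 = -800 - 1490 = -2290$)
$b + H{\left(26 \right)} = -2290 + 26 = -2264$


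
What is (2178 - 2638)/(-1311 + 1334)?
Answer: -20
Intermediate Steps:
(2178 - 2638)/(-1311 + 1334) = -460/23 = -460*1/23 = -20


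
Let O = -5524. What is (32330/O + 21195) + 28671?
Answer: 137713727/2762 ≈ 49860.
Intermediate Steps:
(32330/O + 21195) + 28671 = (32330/(-5524) + 21195) + 28671 = (32330*(-1/5524) + 21195) + 28671 = (-16165/2762 + 21195) + 28671 = 58524425/2762 + 28671 = 137713727/2762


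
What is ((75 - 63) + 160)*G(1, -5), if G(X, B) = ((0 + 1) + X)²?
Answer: 688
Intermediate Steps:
G(X, B) = (1 + X)²
((75 - 63) + 160)*G(1, -5) = ((75 - 63) + 160)*(1 + 1)² = (12 + 160)*2² = 172*4 = 688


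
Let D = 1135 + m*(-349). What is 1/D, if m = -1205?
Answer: 1/421680 ≈ 2.3715e-6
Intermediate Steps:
D = 421680 (D = 1135 - 1205*(-349) = 1135 + 420545 = 421680)
1/D = 1/421680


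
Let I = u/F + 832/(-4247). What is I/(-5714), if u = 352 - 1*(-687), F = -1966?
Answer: 6048345/47709625828 ≈ 0.00012677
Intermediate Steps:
u = 1039 (u = 352 + 687 = 1039)
I = -6048345/8349602 (I = 1039/(-1966) + 832/(-4247) = 1039*(-1/1966) + 832*(-1/4247) = -1039/1966 - 832/4247 = -6048345/8349602 ≈ -0.72439)
I/(-5714) = -6048345/8349602/(-5714) = -6048345/8349602*(-1/5714) = 6048345/47709625828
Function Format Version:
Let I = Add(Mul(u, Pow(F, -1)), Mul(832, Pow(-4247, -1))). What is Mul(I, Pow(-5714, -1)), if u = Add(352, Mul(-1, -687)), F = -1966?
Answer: Rational(6048345, 47709625828) ≈ 0.00012677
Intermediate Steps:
u = 1039 (u = Add(352, 687) = 1039)
I = Rational(-6048345, 8349602) (I = Add(Mul(1039, Pow(-1966, -1)), Mul(832, Pow(-4247, -1))) = Add(Mul(1039, Rational(-1, 1966)), Mul(832, Rational(-1, 4247))) = Add(Rational(-1039, 1966), Rational(-832, 4247)) = Rational(-6048345, 8349602) ≈ -0.72439)
Mul(I, Pow(-5714, -1)) = Mul(Rational(-6048345, 8349602), Pow(-5714, -1)) = Mul(Rational(-6048345, 8349602), Rational(-1, 5714)) = Rational(6048345, 47709625828)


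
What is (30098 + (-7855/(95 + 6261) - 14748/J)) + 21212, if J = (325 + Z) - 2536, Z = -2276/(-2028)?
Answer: 45679163407757/890164156 ≈ 51315.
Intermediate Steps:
Z = 569/507 (Z = -2276*(-1/2028) = 569/507 ≈ 1.1223)
J = -1120408/507 (J = (325 + 569/507) - 2536 = 165344/507 - 2536 = -1120408/507 ≈ -2209.9)
(30098 + (-7855/(95 + 6261) - 14748/J)) + 21212 = (30098 + (-7855/(95 + 6261) - 14748/(-1120408/507))) + 21212 = (30098 + (-7855/6356 - 14748*(-507/1120408))) + 21212 = (30098 + (-7855*1/6356 + 1869309/280102)) + 21212 = (30098 + (-7855/6356 + 1869309/280102)) + 21212 = (30098 + 4840563397/890164156) + 21212 = 26797001330685/890164156 + 21212 = 45679163407757/890164156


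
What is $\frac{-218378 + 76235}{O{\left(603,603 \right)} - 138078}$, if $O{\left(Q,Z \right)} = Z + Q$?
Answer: $\frac{47381}{45624} \approx 1.0385$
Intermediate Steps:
$O{\left(Q,Z \right)} = Q + Z$
$\frac{-218378 + 76235}{O{\left(603,603 \right)} - 138078} = \frac{-218378 + 76235}{\left(603 + 603\right) - 138078} = - \frac{142143}{1206 - 138078} = - \frac{142143}{-136872} = \left(-142143\right) \left(- \frac{1}{136872}\right) = \frac{47381}{45624}$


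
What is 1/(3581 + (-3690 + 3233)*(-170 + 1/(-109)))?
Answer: 109/8858996 ≈ 1.2304e-5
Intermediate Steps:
1/(3581 + (-3690 + 3233)*(-170 + 1/(-109))) = 1/(3581 - 457*(-170 - 1/109)) = 1/(3581 - 457*(-18531/109)) = 1/(3581 + 8468667/109) = 1/(8858996/109) = 109/8858996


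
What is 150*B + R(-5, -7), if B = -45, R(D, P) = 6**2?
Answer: -6714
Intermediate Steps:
R(D, P) = 36
150*B + R(-5, -7) = 150*(-45) + 36 = -6750 + 36 = -6714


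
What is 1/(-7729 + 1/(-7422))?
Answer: -7422/57364639 ≈ -0.00012938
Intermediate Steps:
1/(-7729 + 1/(-7422)) = 1/(-7729 - 1/7422) = 1/(-57364639/7422) = -7422/57364639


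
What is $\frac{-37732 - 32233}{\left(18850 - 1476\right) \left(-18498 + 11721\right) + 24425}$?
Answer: $\frac{69965}{117719173} \approx 0.00059434$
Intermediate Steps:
$\frac{-37732 - 32233}{\left(18850 - 1476\right) \left(-18498 + 11721\right) + 24425} = - \frac{69965}{\left(18850 - 1476\right) \left(-6777\right) + 24425} = - \frac{69965}{17374 \left(-6777\right) + 24425} = - \frac{69965}{-117743598 + 24425} = - \frac{69965}{-117719173} = \left(-69965\right) \left(- \frac{1}{117719173}\right) = \frac{69965}{117719173}$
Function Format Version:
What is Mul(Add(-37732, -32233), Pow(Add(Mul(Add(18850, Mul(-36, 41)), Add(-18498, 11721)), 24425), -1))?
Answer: Rational(69965, 117719173) ≈ 0.00059434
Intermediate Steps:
Mul(Add(-37732, -32233), Pow(Add(Mul(Add(18850, Mul(-36, 41)), Add(-18498, 11721)), 24425), -1)) = Mul(-69965, Pow(Add(Mul(Add(18850, -1476), -6777), 24425), -1)) = Mul(-69965, Pow(Add(Mul(17374, -6777), 24425), -1)) = Mul(-69965, Pow(Add(-117743598, 24425), -1)) = Mul(-69965, Pow(-117719173, -1)) = Mul(-69965, Rational(-1, 117719173)) = Rational(69965, 117719173)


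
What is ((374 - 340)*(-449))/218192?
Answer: -7633/109096 ≈ -0.069966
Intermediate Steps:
((374 - 340)*(-449))/218192 = (34*(-449))*(1/218192) = -15266*1/218192 = -7633/109096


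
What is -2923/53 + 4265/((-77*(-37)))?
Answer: -8101582/150997 ≈ -53.654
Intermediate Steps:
-2923/53 + 4265/((-77*(-37))) = -2923*1/53 + 4265/2849 = -2923/53 + 4265*(1/2849) = -2923/53 + 4265/2849 = -8101582/150997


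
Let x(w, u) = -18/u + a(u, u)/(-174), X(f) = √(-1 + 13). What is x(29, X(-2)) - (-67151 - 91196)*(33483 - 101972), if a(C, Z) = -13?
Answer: -1887034816829/174 - 3*√3 ≈ -1.0845e+10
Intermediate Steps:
X(f) = 2*√3 (X(f) = √12 = 2*√3)
x(w, u) = 13/174 - 18/u (x(w, u) = -18/u - 13/(-174) = -18/u - 13*(-1/174) = -18/u + 13/174 = 13/174 - 18/u)
x(29, X(-2)) - (-67151 - 91196)*(33483 - 101972) = (13/174 - 18*√3/6) - (-67151 - 91196)*(33483 - 101972) = (13/174 - 3*√3) - (-158347)*(-68489) = (13/174 - 3*√3) - 1*10845027683 = (13/174 - 3*√3) - 10845027683 = -1887034816829/174 - 3*√3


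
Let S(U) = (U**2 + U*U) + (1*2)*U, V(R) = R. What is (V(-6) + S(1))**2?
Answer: 4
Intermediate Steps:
S(U) = 2*U + 2*U**2 (S(U) = (U**2 + U**2) + 2*U = 2*U**2 + 2*U = 2*U + 2*U**2)
(V(-6) + S(1))**2 = (-6 + 2*1*(1 + 1))**2 = (-6 + 2*1*2)**2 = (-6 + 4)**2 = (-2)**2 = 4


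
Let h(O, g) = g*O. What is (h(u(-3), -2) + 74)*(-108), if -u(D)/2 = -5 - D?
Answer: -7128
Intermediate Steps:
u(D) = 10 + 2*D (u(D) = -2*(-5 - D) = 10 + 2*D)
h(O, g) = O*g
(h(u(-3), -2) + 74)*(-108) = ((10 + 2*(-3))*(-2) + 74)*(-108) = ((10 - 6)*(-2) + 74)*(-108) = (4*(-2) + 74)*(-108) = (-8 + 74)*(-108) = 66*(-108) = -7128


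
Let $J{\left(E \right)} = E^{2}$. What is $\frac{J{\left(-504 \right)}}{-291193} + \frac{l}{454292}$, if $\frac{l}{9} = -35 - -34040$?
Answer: $- \frac{3754182141}{18898092908} \approx -0.19865$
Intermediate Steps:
$l = 306045$ ($l = 9 \left(-35 - -34040\right) = 9 \left(-35 + 34040\right) = 9 \cdot 34005 = 306045$)
$\frac{J{\left(-504 \right)}}{-291193} + \frac{l}{454292} = \frac{\left(-504\right)^{2}}{-291193} + \frac{306045}{454292} = 254016 \left(- \frac{1}{291193}\right) + 306045 \cdot \frac{1}{454292} = - \frac{36288}{41599} + \frac{306045}{454292} = - \frac{3754182141}{18898092908}$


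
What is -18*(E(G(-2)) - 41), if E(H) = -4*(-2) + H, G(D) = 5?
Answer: 504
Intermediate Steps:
E(H) = 8 + H
-18*(E(G(-2)) - 41) = -18*((8 + 5) - 41) = -18*(13 - 41) = -18*(-28) = 504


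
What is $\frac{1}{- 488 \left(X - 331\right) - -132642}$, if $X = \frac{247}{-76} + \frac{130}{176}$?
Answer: $\frac{11}{3249351} \approx 3.3853 \cdot 10^{-6}$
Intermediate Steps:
$X = - \frac{221}{88}$ ($X = 247 \left(- \frac{1}{76}\right) + 130 \cdot \frac{1}{176} = - \frac{13}{4} + \frac{65}{88} = - \frac{221}{88} \approx -2.5114$)
$\frac{1}{- 488 \left(X - 331\right) - -132642} = \frac{1}{- 488 \left(- \frac{221}{88} - 331\right) - -132642} = \frac{1}{\left(-488\right) \left(- \frac{29349}{88}\right) + 132642} = \frac{1}{\frac{1790289}{11} + 132642} = \frac{1}{\frac{3249351}{11}} = \frac{11}{3249351}$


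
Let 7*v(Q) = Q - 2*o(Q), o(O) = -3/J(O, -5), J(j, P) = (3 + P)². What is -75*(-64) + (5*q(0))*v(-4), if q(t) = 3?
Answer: 67125/14 ≈ 4794.6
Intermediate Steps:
o(O) = -¾ (o(O) = -3/(3 - 5)² = -3/((-2)²) = -3/4 = -3*¼ = -¾)
v(Q) = 3/14 + Q/7 (v(Q) = (Q - 2*(-¾))/7 = (Q + 3/2)/7 = (3/2 + Q)/7 = 3/14 + Q/7)
-75*(-64) + (5*q(0))*v(-4) = -75*(-64) + (5*3)*(3/14 + (⅐)*(-4)) = 4800 + 15*(3/14 - 4/7) = 4800 + 15*(-5/14) = 4800 - 75/14 = 67125/14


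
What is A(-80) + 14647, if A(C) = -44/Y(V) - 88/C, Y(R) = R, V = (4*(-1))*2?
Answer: 73268/5 ≈ 14654.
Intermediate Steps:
V = -8 (V = -4*2 = -8)
A(C) = 11/2 - 88/C (A(C) = -44/(-8) - 88/C = -44*(-⅛) - 88/C = 11/2 - 88/C)
A(-80) + 14647 = (11/2 - 88/(-80)) + 14647 = (11/2 - 88*(-1/80)) + 14647 = (11/2 + 11/10) + 14647 = 33/5 + 14647 = 73268/5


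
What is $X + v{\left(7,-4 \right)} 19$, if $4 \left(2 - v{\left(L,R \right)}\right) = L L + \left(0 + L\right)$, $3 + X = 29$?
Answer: $-202$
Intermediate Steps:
$X = 26$ ($X = -3 + 29 = 26$)
$v{\left(L,R \right)} = 2 - \frac{L}{4} - \frac{L^{2}}{4}$ ($v{\left(L,R \right)} = 2 - \frac{L L + \left(0 + L\right)}{4} = 2 - \frac{L^{2} + L}{4} = 2 - \frac{L + L^{2}}{4} = 2 - \left(\frac{L}{4} + \frac{L^{2}}{4}\right) = 2 - \frac{L}{4} - \frac{L^{2}}{4}$)
$X + v{\left(7,-4 \right)} 19 = 26 + \left(2 - \frac{7}{4} - \frac{7^{2}}{4}\right) 19 = 26 + \left(2 - \frac{7}{4} - \frac{49}{4}\right) 19 = 26 - 228 = -202$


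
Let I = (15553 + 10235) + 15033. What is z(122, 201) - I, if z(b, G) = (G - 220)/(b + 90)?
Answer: -8654071/212 ≈ -40821.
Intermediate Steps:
z(b, G) = (-220 + G)/(90 + b)
I = 40821 (I = 25788 + 15033 = 40821)
z(122, 201) - I = (-220 + 201)/(90 + 122) - 1*40821 = -19/212 - 40821 = -8654071/212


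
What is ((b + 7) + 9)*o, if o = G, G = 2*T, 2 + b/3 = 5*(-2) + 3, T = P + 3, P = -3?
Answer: 0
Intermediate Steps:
T = 0 (T = -3 + 3 = 0)
b = -27 (b = -6 + 3*(5*(-2) + 3) = -6 + 3*(-10 + 3) = -6 + 3*(-7) = -6 - 21 = -27)
G = 0 (G = 2*0 = 0)
o = 0
((b + 7) + 9)*o = ((-27 + 7) + 9)*0 = (-20 + 9)*0 = -11*0 = 0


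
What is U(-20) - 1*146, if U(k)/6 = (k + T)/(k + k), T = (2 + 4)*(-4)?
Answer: -697/5 ≈ -139.40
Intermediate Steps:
T = -24 (T = 6*(-4) = -24)
U(k) = 3*(-24 + k)/k (U(k) = 6*((k - 24)/(k + k)) = 6*((-24 + k)/((2*k))) = 6*((-24 + k)*(1/(2*k))) = 6*((-24 + k)/(2*k)) = 3*(-24 + k)/k)
U(-20) - 1*146 = (3 - 72/(-20)) - 1*146 = (3 - 72*(-1/20)) - 146 = (3 + 18/5) - 146 = 33/5 - 146 = -697/5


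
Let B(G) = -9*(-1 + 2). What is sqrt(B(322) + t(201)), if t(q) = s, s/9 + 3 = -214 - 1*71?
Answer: 51*I ≈ 51.0*I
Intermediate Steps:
B(G) = -9 (B(G) = -9*1 = -9)
s = -2592 (s = -27 + 9*(-214 - 1*71) = -27 + 9*(-214 - 71) = -27 + 9*(-285) = -27 - 2565 = -2592)
t(q) = -2592
sqrt(B(322) + t(201)) = sqrt(-9 - 2592) = sqrt(-2601) = 51*I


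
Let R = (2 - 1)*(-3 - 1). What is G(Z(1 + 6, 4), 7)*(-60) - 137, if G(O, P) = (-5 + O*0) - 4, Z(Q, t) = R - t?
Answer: 403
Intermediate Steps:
R = -4 (R = 1*(-4) = -4)
Z(Q, t) = -4 - t
G(O, P) = -9 (G(O, P) = (-5 + 0) - 4 = -5 - 4 = -9)
G(Z(1 + 6, 4), 7)*(-60) - 137 = -9*(-60) - 137 = 540 - 137 = 403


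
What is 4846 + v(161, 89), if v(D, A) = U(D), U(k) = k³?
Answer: 4178127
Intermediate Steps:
v(D, A) = D³
4846 + v(161, 89) = 4846 + 161³ = 4846 + 4173281 = 4178127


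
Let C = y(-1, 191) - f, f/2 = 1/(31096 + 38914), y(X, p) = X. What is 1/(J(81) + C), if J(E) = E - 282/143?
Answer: 5005715/390585647 ≈ 0.012816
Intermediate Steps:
J(E) = -282/143 + E (J(E) = E - 282*1/143 = E - 282/143 = -282/143 + E)
f = 1/35005 (f = 2/(31096 + 38914) = 2/70010 = 2*(1/70010) = 1/35005 ≈ 2.8567e-5)
C = -35006/35005 (C = -1 - 1*1/35005 = -1 - 1/35005 = -35006/35005 ≈ -1.0000)
1/(J(81) + C) = 1/((-282/143 + 81) - 35006/35005) = 1/(11301/143 - 35006/35005) = 1/(390585647/5005715) = 5005715/390585647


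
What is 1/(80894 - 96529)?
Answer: -1/15635 ≈ -6.3959e-5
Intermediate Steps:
1/(80894 - 96529) = 1/(-15635) = -1/15635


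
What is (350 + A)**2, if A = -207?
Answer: 20449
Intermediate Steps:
(350 + A)**2 = (350 - 207)**2 = 143**2 = 20449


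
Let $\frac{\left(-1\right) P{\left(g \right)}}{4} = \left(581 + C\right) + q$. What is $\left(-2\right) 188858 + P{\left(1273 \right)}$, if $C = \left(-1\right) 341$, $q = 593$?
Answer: $-381048$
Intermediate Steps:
$C = -341$
$P{\left(g \right)} = -3332$ ($P{\left(g \right)} = - 4 \left(\left(581 - 341\right) + 593\right) = - 4 \left(240 + 593\right) = \left(-4\right) 833 = -3332$)
$\left(-2\right) 188858 + P{\left(1273 \right)} = \left(-2\right) 188858 - 3332 = -377716 - 3332 = -381048$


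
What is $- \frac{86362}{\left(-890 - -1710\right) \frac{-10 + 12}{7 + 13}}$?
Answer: $- \frac{43181}{41} \approx -1053.2$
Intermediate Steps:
$- \frac{86362}{\left(-890 - -1710\right) \frac{-10 + 12}{7 + 13}} = - \frac{86362}{\left(-890 + 1710\right) \frac{2}{20}} = - \frac{86362}{820 \cdot 2 \cdot \frac{1}{20}} = - \frac{86362}{820 \cdot \frac{1}{10}} = - \frac{86362}{82} = \left(-86362\right) \frac{1}{82} = - \frac{43181}{41}$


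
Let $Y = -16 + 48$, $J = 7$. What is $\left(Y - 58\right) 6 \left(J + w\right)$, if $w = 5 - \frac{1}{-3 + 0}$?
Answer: $-1924$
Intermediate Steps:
$w = \frac{16}{3}$ ($w = 5 - \frac{1}{-3} = 5 - - \frac{1}{3} = 5 + \frac{1}{3} = \frac{16}{3} \approx 5.3333$)
$Y = 32$
$\left(Y - 58\right) 6 \left(J + w\right) = \left(32 - 58\right) 6 \left(7 + \frac{16}{3}\right) = - 26 \cdot 6 \cdot \frac{37}{3} = \left(-26\right) 74 = -1924$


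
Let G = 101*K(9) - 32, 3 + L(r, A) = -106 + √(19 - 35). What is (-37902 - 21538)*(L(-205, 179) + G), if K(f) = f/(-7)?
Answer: 112698240/7 - 237760*I ≈ 1.61e+7 - 2.3776e+5*I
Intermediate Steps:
K(f) = -f/7 (K(f) = f*(-⅐) = -f/7)
L(r, A) = -109 + 4*I (L(r, A) = -3 + (-106 + √(19 - 35)) = -3 + (-106 + √(-16)) = -3 + (-106 + 4*I) = -109 + 4*I)
G = -1133/7 (G = 101*(-⅐*9) - 32 = 101*(-9/7) - 32 = -909/7 - 32 = -1133/7 ≈ -161.86)
(-37902 - 21538)*(L(-205, 179) + G) = (-37902 - 21538)*((-109 + 4*I) - 1133/7) = -59440*(-1896/7 + 4*I) = 112698240/7 - 237760*I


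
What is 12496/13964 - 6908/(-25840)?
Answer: 26209997/22551860 ≈ 1.1622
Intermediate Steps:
12496/13964 - 6908/(-25840) = 12496*(1/13964) - 6908*(-1/25840) = 3124/3491 + 1727/6460 = 26209997/22551860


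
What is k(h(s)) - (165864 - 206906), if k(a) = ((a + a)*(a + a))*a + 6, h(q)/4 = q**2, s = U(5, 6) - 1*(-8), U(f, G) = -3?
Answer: 4041048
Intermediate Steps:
s = 5 (s = -3 - 1*(-8) = -3 + 8 = 5)
h(q) = 4*q**2
k(a) = 6 + 4*a**3 (k(a) = ((2*a)*(2*a))*a + 6 = (4*a**2)*a + 6 = 4*a**3 + 6 = 6 + 4*a**3)
k(h(s)) - (165864 - 206906) = (6 + 4*(4*5**2)**3) - (165864 - 206906) = (6 + 4*(4*25)**3) - 1*(-41042) = (6 + 4*100**3) + 41042 = (6 + 4*1000000) + 41042 = (6 + 4000000) + 41042 = 4000006 + 41042 = 4041048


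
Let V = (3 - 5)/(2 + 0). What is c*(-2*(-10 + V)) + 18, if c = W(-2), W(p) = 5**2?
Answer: 568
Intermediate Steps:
W(p) = 25
c = 25
V = -1 (V = -2/2 = -2*1/2 = -1)
c*(-2*(-10 + V)) + 18 = 25*(-2*(-10 - 1)) + 18 = 25*(-2*(-11)) + 18 = 25*22 + 18 = 550 + 18 = 568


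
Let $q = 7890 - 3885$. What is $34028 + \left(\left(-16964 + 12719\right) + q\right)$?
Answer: $33788$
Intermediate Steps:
$q = 4005$ ($q = 7890 - 3885 = 4005$)
$34028 + \left(\left(-16964 + 12719\right) + q\right) = 34028 + \left(\left(-16964 + 12719\right) + 4005\right) = 34028 + \left(-4245 + 4005\right) = 34028 - 240 = 33788$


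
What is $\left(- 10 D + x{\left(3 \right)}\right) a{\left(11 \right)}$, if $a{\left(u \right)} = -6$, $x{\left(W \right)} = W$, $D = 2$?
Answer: $102$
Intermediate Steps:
$\left(- 10 D + x{\left(3 \right)}\right) a{\left(11 \right)} = \left(\left(-10\right) 2 + 3\right) \left(-6\right) = \left(-20 + 3\right) \left(-6\right) = \left(-17\right) \left(-6\right) = 102$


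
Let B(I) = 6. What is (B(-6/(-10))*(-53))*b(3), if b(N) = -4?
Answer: 1272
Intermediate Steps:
(B(-6/(-10))*(-53))*b(3) = (6*(-53))*(-4) = -318*(-4) = 1272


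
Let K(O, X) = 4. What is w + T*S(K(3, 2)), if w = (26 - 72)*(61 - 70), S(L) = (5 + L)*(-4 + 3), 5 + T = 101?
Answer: -450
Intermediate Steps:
T = 96 (T = -5 + 101 = 96)
S(L) = -5 - L (S(L) = (5 + L)*(-1) = -5 - L)
w = 414 (w = -46*(-9) = 414)
w + T*S(K(3, 2)) = 414 + 96*(-5 - 1*4) = 414 + 96*(-5 - 4) = 414 + 96*(-9) = 414 - 864 = -450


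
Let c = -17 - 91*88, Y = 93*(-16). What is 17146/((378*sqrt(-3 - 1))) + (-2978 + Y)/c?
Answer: 4466/8025 - 8573*I/378 ≈ 0.55651 - 22.68*I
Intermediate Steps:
Y = -1488
c = -8025 (c = -17 - 8008 = -8025)
17146/((378*sqrt(-3 - 1))) + (-2978 + Y)/c = 17146/((378*sqrt(-3 - 1))) + (-2978 - 1488)/(-8025) = 17146/((378*sqrt(-4))) - 4466*(-1/8025) = 17146/((378*(2*I))) + 4466/8025 = 17146/((756*I)) + 4466/8025 = 17146*(-I/756) + 4466/8025 = -8573*I/378 + 4466/8025 = 4466/8025 - 8573*I/378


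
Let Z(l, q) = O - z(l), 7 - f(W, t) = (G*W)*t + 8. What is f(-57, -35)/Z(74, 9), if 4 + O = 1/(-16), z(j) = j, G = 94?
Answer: 3000496/1249 ≈ 2402.3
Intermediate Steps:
O = -65/16 (O = -4 + 1/(-16) = -4 - 1/16 = -65/16 ≈ -4.0625)
f(W, t) = -1 - 94*W*t (f(W, t) = 7 - ((94*W)*t + 8) = 7 - (94*W*t + 8) = 7 - (8 + 94*W*t) = 7 + (-8 - 94*W*t) = -1 - 94*W*t)
Z(l, q) = -65/16 - l
f(-57, -35)/Z(74, 9) = (-1 - 94*(-57)*(-35))/(-65/16 - 1*74) = (-1 - 187530)/(-65/16 - 74) = -187531/(-1249/16) = -187531*(-16/1249) = 3000496/1249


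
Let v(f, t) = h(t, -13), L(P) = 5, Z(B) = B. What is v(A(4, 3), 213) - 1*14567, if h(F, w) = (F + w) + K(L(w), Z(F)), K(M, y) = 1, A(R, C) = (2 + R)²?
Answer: -14366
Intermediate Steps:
h(F, w) = 1 + F + w (h(F, w) = (F + w) + 1 = 1 + F + w)
v(f, t) = -12 + t (v(f, t) = 1 + t - 13 = -12 + t)
v(A(4, 3), 213) - 1*14567 = (-12 + 213) - 1*14567 = 201 - 14567 = -14366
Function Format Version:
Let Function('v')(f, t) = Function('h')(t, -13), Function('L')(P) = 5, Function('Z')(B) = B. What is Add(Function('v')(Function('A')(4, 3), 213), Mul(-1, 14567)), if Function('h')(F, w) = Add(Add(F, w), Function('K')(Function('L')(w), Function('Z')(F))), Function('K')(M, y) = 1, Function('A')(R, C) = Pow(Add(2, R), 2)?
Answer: -14366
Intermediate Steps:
Function('h')(F, w) = Add(1, F, w) (Function('h')(F, w) = Add(Add(F, w), 1) = Add(1, F, w))
Function('v')(f, t) = Add(-12, t) (Function('v')(f, t) = Add(1, t, -13) = Add(-12, t))
Add(Function('v')(Function('A')(4, 3), 213), Mul(-1, 14567)) = Add(Add(-12, 213), Mul(-1, 14567)) = Add(201, -14567) = -14366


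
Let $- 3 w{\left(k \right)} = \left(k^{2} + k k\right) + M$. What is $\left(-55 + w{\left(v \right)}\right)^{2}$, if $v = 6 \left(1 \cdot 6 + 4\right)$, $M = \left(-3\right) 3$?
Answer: $6012304$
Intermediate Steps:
$M = -9$
$v = 60$ ($v = 6 \left(6 + 4\right) = 6 \cdot 10 = 60$)
$w{\left(k \right)} = 3 - \frac{2 k^{2}}{3}$ ($w{\left(k \right)} = - \frac{\left(k^{2} + k k\right) - 9}{3} = - \frac{\left(k^{2} + k^{2}\right) - 9}{3} = - \frac{2 k^{2} - 9}{3} = - \frac{-9 + 2 k^{2}}{3} = 3 - \frac{2 k^{2}}{3}$)
$\left(-55 + w{\left(v \right)}\right)^{2} = \left(-55 + \left(3 - \frac{2 \cdot 60^{2}}{3}\right)\right)^{2} = \left(-55 + \left(3 - 2400\right)\right)^{2} = \left(-55 - 2397\right)^{2} = \left(-2452\right)^{2} = 6012304$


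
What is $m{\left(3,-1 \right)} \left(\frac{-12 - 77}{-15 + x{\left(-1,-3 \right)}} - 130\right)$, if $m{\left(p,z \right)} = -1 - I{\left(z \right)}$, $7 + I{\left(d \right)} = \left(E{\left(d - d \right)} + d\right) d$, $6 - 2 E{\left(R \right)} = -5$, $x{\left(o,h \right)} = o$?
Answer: $- \frac{41811}{32} \approx -1306.6$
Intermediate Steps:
$E{\left(R \right)} = \frac{11}{2}$ ($E{\left(R \right)} = 3 - - \frac{5}{2} = 3 + \frac{5}{2} = \frac{11}{2}$)
$I{\left(d \right)} = -7 + d \left(\frac{11}{2} + d\right)$ ($I{\left(d \right)} = -7 + \left(\frac{11}{2} + d\right) d = -7 + d \left(\frac{11}{2} + d\right)$)
$m{\left(p,z \right)} = 6 - z^{2} - \frac{11 z}{2}$ ($m{\left(p,z \right)} = -1 - \left(-7 + z^{2} + \frac{11 z}{2}\right) = 6 - z^{2} - \frac{11 z}{2}$)
$m{\left(3,-1 \right)} \left(\frac{-12 - 77}{-15 + x{\left(-1,-3 \right)}} - 130\right) = \left(6 - \left(-1\right)^{2} - - \frac{11}{2}\right) \left(\frac{-12 - 77}{-15 - 1} - 130\right) = \left(6 - 1 + \frac{11}{2}\right) \left(- \frac{89}{-16} - 130\right) = \left(6 - 1 + \frac{11}{2}\right) \left(\left(-89\right) \left(- \frac{1}{16}\right) - 130\right) = \frac{21 \left(\frac{89}{16} - 130\right)}{2} = \frac{21}{2} \left(- \frac{1991}{16}\right) = - \frac{41811}{32}$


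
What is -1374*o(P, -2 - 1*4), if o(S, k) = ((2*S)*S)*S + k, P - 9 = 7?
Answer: -11247564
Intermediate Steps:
P = 16 (P = 9 + 7 = 16)
o(S, k) = k + 2*S³ (o(S, k) = (2*S²)*S + k = 2*S³ + k = k + 2*S³)
-1374*o(P, -2 - 1*4) = -1374*((-2 - 1*4) + 2*16³) = -1374*((-2 - 4) + 2*4096) = -1374*(-6 + 8192) = -1374*8186 = -11247564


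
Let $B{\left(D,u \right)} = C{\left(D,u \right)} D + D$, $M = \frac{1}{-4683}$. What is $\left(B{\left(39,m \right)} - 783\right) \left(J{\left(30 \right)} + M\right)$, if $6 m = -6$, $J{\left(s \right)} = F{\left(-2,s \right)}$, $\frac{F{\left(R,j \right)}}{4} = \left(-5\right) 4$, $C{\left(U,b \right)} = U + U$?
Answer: $- \frac{286975006}{1561} \approx -1.8384 \cdot 10^{5}$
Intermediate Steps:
$C{\left(U,b \right)} = 2 U$
$M = - \frac{1}{4683} \approx -0.00021354$
$F{\left(R,j \right)} = -80$ ($F{\left(R,j \right)} = 4 \left(\left(-5\right) 4\right) = 4 \left(-20\right) = -80$)
$J{\left(s \right)} = -80$
$m = -1$ ($m = \frac{1}{6} \left(-6\right) = -1$)
$B{\left(D,u \right)} = D + 2 D^{2}$ ($B{\left(D,u \right)} = 2 D D + D = 2 D^{2} + D = D + 2 D^{2}$)
$\left(B{\left(39,m \right)} - 783\right) \left(J{\left(30 \right)} + M\right) = \left(39 \left(1 + 2 \cdot 39\right) - 783\right) \left(-80 - \frac{1}{4683}\right) = \left(39 \left(1 + 78\right) - 783\right) \left(- \frac{374641}{4683}\right) = \left(39 \cdot 79 - 783\right) \left(- \frac{374641}{4683}\right) = \left(3081 - 783\right) \left(- \frac{374641}{4683}\right) = 2298 \left(- \frac{374641}{4683}\right) = - \frac{286975006}{1561}$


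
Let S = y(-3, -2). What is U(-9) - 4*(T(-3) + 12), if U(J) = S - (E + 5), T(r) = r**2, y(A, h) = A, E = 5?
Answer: -97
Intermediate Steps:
S = -3
U(J) = -13 (U(J) = -3 - (5 + 5) = -3 - 1*10 = -3 - 10 = -13)
U(-9) - 4*(T(-3) + 12) = -13 - 4*((-3)**2 + 12) = -13 - 4*(9 + 12) = -13 - 4*21 = -13 - 1*84 = -13 - 84 = -97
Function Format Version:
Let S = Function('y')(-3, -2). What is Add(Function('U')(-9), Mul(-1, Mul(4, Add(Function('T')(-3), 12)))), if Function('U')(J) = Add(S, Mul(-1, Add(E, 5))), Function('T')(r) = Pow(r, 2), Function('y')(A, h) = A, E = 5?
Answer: -97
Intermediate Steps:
S = -3
Function('U')(J) = -13 (Function('U')(J) = Add(-3, Mul(-1, Add(5, 5))) = Add(-3, Mul(-1, 10)) = Add(-3, -10) = -13)
Add(Function('U')(-9), Mul(-1, Mul(4, Add(Function('T')(-3), 12)))) = Add(-13, Mul(-1, Mul(4, Add(Pow(-3, 2), 12)))) = Add(-13, Mul(-1, Mul(4, Add(9, 12)))) = Add(-13, Mul(-1, Mul(4, 21))) = Add(-13, Mul(-1, 84)) = Add(-13, -84) = -97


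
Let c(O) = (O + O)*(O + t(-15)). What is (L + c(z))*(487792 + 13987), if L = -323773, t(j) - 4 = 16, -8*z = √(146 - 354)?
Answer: -324931507461/2 - 10035580*I*√13 ≈ -1.6247e+11 - 3.6184e+7*I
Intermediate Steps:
z = -I*√13/2 (z = -√(146 - 354)/8 = -I*√13/2 ≈ -1.8028*I)
t(j) = 20 (t(j) = 4 + 16 = 20)
c(O) = 2*O*(20 + O) (c(O) = (O + O)*(O + 20) = (2*O)*(20 + O) = 2*O*(20 + O))
(L + c(z))*(487792 + 13987) = (-323773 + 2*(-I*√13/2)*(20 - I*√13/2))*(487792 + 13987) = (-323773 - I*√13*(20 - I*√13/2))*501779 = -162462492167 - 501779*I*√13*(20 - I*√13/2)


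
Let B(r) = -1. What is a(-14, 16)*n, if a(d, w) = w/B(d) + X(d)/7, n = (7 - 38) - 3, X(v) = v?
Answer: 612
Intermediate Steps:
n = -34 (n = -31 - 3 = -34)
a(d, w) = -w + d/7 (a(d, w) = w/(-1) + d/7 = w*(-1) + d*(⅐) = -w + d/7)
a(-14, 16)*n = (-1*16 + (⅐)*(-14))*(-34) = (-16 - 2)*(-34) = -18*(-34) = 612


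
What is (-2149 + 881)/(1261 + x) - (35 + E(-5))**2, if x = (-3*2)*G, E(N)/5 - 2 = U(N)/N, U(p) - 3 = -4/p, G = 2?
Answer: -53034264/31225 ≈ -1698.5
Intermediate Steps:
U(p) = 3 - 4/p
E(N) = 10 + 5*(3 - 4/N)/N (E(N) = 10 + 5*((3 - 4/N)/N) = 10 + 5*(3 - 4/N)/N)
x = -12 (x = -3*2*2 = -6*2 = -12)
(-2149 + 881)/(1261 + x) - (35 + E(-5))**2 = (-2149 + 881)/(1261 - 12) - (35 + (10 - 20/(-5)**2 + 15/(-5)))**2 = -1268/1249 - (35 + (10 - 20*1/25 + 15*(-1/5)))**2 = -1268*1/1249 - (35 + (10 - 4/5 - 3))**2 = -1268/1249 - (35 + 31/5)**2 = -1268/1249 - (206/5)**2 = -1268/1249 - 1*42436/25 = -1268/1249 - 42436/25 = -53034264/31225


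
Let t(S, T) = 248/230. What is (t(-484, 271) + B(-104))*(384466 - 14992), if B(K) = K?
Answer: -4373094264/115 ≈ -3.8027e+7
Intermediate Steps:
t(S, T) = 124/115 (t(S, T) = 248*(1/230) = 124/115)
(t(-484, 271) + B(-104))*(384466 - 14992) = (124/115 - 104)*(384466 - 14992) = -11836/115*369474 = -4373094264/115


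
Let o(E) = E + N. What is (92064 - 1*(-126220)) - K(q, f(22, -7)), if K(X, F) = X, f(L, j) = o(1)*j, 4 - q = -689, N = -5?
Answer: 217591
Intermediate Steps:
o(E) = -5 + E (o(E) = E - 5 = -5 + E)
q = 693 (q = 4 - 1*(-689) = 4 + 689 = 693)
f(L, j) = -4*j (f(L, j) = (-5 + 1)*j = -4*j)
(92064 - 1*(-126220)) - K(q, f(22, -7)) = (92064 - 1*(-126220)) - 1*693 = (92064 + 126220) - 693 = 218284 - 693 = 217591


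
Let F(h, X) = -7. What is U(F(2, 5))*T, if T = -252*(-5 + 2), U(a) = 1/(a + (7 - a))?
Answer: 108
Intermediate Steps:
U(a) = 1/7
T = 756 (T = -252*(-3) = -42*(-18) = 756)
U(F(2, 5))*T = (1/7)*756 = 108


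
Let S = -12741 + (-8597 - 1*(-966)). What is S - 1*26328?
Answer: -46700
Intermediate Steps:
S = -20372 (S = -12741 + (-8597 + 966) = -12741 - 7631 = -20372)
S - 1*26328 = -20372 - 1*26328 = -20372 - 26328 = -46700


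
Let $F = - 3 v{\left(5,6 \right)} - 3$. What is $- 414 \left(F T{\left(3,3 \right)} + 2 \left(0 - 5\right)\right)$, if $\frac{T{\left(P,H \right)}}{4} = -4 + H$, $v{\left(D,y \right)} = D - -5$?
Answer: $-50508$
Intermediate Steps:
$v{\left(D,y \right)} = 5 + D$ ($v{\left(D,y \right)} = D + 5 = 5 + D$)
$T{\left(P,H \right)} = -16 + 4 H$ ($T{\left(P,H \right)} = 4 \left(-4 + H\right) = -16 + 4 H$)
$F = -33$ ($F = - 3 \left(5 + 5\right) - 3 = \left(-3\right) 10 - 3 = -30 - 3 = -33$)
$- 414 \left(F T{\left(3,3 \right)} + 2 \left(0 - 5\right)\right) = - 414 \left(- 33 \left(-16 + 4 \cdot 3\right) + 2 \left(0 - 5\right)\right) = - 414 \left(- 33 \left(-16 + 12\right) + 2 \left(-5\right)\right) = - 414 \left(\left(-33\right) \left(-4\right) - 10\right) = - 414 \left(132 - 10\right) = \left(-414\right) 122 = -50508$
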